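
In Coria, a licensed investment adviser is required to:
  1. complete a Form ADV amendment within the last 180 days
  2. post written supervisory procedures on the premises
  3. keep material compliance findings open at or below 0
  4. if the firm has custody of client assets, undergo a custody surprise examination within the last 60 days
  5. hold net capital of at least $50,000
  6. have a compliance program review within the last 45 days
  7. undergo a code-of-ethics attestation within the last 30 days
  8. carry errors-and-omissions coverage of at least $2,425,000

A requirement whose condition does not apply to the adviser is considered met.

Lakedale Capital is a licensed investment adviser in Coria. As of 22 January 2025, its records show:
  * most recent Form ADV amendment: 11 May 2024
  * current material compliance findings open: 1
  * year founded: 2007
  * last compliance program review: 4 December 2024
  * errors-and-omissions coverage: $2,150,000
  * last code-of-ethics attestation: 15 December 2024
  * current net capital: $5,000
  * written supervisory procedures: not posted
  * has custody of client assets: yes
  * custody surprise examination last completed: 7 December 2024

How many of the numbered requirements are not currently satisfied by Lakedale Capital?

7

1. Form ADV amendment 256 days ago vs limit 180 → not met
2. written supervisory procedures absent → not met
3. material compliance findings open 1 > 0 → not met
4. condition 'has custody of client assets' holds; custody surprise examination 46 days ago vs limit 60 → met
5. net capital $5,000 < $50,000 → not met
6. compliance program review 49 days ago vs limit 45 → not met
7. code-of-ethics attestation 38 days ago vs limit 30 → not met
8. errors-and-omissions coverage $2,150,000 < $2,425,000 → not met
Not met: 7 of 8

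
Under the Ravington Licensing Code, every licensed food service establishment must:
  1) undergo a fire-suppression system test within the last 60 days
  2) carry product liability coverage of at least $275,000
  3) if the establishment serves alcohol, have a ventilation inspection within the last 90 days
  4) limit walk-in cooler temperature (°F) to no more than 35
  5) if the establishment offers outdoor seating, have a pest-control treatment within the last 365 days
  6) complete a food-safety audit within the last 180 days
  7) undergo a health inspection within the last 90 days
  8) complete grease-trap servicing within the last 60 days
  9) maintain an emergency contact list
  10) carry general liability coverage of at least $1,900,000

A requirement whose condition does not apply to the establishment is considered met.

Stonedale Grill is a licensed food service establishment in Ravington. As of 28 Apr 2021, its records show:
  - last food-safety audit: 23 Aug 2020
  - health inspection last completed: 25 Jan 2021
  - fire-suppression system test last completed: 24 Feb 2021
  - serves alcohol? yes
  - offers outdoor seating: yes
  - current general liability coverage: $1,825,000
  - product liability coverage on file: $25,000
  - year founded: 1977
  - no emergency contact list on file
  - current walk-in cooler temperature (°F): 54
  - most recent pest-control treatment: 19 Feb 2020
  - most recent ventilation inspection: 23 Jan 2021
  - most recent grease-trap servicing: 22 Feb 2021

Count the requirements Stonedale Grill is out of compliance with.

1. fire-suppression system test 63 days ago vs limit 60 → not met
2. product liability coverage $25,000 < $275,000 → not met
3. condition 'serves alcohol' holds; ventilation inspection 95 days ago vs limit 90 → not met
4. walk-in cooler temperature (°F) 54 > 35 → not met
5. condition 'offers outdoor seating' holds; pest-control treatment 434 days ago vs limit 365 → not met
6. food-safety audit 248 days ago vs limit 180 → not met
7. health inspection 93 days ago vs limit 90 → not met
8. grease-trap servicing 65 days ago vs limit 60 → not met
9. emergency contact list absent → not met
10. general liability coverage $1,825,000 < $1,900,000 → not met
Not met: 10 of 10

10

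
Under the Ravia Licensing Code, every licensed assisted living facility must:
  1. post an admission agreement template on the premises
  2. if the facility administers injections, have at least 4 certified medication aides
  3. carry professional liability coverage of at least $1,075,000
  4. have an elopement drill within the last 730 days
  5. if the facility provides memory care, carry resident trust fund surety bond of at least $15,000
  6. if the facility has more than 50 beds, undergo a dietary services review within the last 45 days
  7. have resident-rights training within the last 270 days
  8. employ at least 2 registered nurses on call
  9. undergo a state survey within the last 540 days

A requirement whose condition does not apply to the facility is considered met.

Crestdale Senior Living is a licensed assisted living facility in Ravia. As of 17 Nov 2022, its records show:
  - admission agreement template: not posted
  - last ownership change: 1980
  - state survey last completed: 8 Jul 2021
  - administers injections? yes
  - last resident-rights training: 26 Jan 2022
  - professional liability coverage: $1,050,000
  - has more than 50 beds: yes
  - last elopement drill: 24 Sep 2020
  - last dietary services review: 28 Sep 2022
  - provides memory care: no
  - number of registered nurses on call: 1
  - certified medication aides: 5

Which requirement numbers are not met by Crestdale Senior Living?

1, 3, 4, 6, 7, 8

1. admission agreement template absent → not met
2. condition 'administers injections' holds; certified medication aides 5 ≥ 4 → met
3. professional liability coverage $1,050,000 < $1,075,000 → not met
4. elopement drill 784 days ago vs limit 730 → not met
5. condition 'provides memory care' does not hold → requirement n/a → met
6. condition 'has more than 50 beds' holds; dietary services review 50 days ago vs limit 45 → not met
7. resident-rights training 295 days ago vs limit 270 → not met
8. registered nurses on call 1 < 2 → not met
9. state survey 497 days ago vs limit 540 → met
Not met: 1, 3, 4, 6, 7, 8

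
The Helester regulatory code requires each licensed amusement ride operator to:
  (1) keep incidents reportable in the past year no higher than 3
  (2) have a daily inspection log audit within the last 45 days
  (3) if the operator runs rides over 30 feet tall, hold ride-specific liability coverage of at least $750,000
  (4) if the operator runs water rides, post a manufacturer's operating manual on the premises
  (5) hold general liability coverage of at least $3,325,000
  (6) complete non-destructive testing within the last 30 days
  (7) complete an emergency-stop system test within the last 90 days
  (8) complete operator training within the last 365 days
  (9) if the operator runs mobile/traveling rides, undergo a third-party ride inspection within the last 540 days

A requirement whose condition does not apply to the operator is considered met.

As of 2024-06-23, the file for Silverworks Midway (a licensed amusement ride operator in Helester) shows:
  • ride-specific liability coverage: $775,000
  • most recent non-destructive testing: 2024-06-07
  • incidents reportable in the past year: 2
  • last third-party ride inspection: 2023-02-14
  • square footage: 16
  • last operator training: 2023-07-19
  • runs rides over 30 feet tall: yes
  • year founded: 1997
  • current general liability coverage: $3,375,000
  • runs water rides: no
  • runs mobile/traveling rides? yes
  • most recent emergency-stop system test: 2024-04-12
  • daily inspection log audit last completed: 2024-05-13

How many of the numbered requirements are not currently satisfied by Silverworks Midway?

0

1. incidents reportable in the past year 2 ≤ 3 → met
2. daily inspection log audit 41 days ago vs limit 45 → met
3. condition 'runs rides over 30 feet tall' holds; ride-specific liability coverage $775,000 ≥ $750,000 → met
4. condition 'runs water rides' does not hold → requirement n/a → met
5. general liability coverage $3,375,000 ≥ $3,325,000 → met
6. non-destructive testing 16 days ago vs limit 30 → met
7. emergency-stop system test 72 days ago vs limit 90 → met
8. operator training 340 days ago vs limit 365 → met
9. condition 'runs mobile/traveling rides' holds; third-party ride inspection 495 days ago vs limit 540 → met
Not met: 0 of 9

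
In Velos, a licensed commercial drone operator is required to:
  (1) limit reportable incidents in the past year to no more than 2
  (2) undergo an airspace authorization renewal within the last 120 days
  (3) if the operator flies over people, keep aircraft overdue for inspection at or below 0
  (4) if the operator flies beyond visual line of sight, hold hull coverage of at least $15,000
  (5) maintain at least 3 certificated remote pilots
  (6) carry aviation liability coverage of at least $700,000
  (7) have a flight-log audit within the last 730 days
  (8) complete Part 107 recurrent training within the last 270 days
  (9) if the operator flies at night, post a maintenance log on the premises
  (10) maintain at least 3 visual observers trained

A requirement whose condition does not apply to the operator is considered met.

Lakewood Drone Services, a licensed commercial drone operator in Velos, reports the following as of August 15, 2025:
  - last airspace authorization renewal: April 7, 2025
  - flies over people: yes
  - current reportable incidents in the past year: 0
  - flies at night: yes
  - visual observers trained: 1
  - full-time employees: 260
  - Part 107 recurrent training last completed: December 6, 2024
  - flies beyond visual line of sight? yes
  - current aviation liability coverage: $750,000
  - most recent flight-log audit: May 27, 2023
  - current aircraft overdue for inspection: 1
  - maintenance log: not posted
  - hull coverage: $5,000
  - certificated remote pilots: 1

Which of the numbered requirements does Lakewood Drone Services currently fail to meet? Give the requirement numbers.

1. reportable incidents in the past year 0 ≤ 2 → met
2. airspace authorization renewal 130 days ago vs limit 120 → not met
3. condition 'flies over people' holds; aircraft overdue for inspection 1 > 0 → not met
4. condition 'flies beyond visual line of sight' holds; hull coverage $5,000 < $15,000 → not met
5. certificated remote pilots 1 < 3 → not met
6. aviation liability coverage $750,000 ≥ $700,000 → met
7. flight-log audit 811 days ago vs limit 730 → not met
8. Part 107 recurrent training 252 days ago vs limit 270 → met
9. condition 'flies at night' holds; maintenance log absent → not met
10. visual observers trained 1 < 3 → not met
Not met: 2, 3, 4, 5, 7, 9, 10

2, 3, 4, 5, 7, 9, 10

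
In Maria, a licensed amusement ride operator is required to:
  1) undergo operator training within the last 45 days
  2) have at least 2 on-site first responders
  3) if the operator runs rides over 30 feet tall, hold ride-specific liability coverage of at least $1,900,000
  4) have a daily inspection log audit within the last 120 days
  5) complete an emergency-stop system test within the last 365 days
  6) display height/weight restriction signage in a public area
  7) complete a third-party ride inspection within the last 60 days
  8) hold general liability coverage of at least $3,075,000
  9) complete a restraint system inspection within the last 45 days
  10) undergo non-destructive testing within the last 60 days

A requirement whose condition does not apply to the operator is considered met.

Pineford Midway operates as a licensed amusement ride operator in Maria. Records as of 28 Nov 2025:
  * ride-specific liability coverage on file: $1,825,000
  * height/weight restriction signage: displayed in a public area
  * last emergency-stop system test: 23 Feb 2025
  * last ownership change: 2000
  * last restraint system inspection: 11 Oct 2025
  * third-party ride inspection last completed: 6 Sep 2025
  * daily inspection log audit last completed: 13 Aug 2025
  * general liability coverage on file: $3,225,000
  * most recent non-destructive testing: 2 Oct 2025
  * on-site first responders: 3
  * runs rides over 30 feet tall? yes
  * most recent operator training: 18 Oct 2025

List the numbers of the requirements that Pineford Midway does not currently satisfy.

1. operator training 41 days ago vs limit 45 → met
2. on-site first responders 3 ≥ 2 → met
3. condition 'runs rides over 30 feet tall' holds; ride-specific liability coverage $1,825,000 < $1,900,000 → not met
4. daily inspection log audit 107 days ago vs limit 120 → met
5. emergency-stop system test 278 days ago vs limit 365 → met
6. height/weight restriction signage present → met
7. third-party ride inspection 83 days ago vs limit 60 → not met
8. general liability coverage $3,225,000 ≥ $3,075,000 → met
9. restraint system inspection 48 days ago vs limit 45 → not met
10. non-destructive testing 57 days ago vs limit 60 → met
Not met: 3, 7, 9

3, 7, 9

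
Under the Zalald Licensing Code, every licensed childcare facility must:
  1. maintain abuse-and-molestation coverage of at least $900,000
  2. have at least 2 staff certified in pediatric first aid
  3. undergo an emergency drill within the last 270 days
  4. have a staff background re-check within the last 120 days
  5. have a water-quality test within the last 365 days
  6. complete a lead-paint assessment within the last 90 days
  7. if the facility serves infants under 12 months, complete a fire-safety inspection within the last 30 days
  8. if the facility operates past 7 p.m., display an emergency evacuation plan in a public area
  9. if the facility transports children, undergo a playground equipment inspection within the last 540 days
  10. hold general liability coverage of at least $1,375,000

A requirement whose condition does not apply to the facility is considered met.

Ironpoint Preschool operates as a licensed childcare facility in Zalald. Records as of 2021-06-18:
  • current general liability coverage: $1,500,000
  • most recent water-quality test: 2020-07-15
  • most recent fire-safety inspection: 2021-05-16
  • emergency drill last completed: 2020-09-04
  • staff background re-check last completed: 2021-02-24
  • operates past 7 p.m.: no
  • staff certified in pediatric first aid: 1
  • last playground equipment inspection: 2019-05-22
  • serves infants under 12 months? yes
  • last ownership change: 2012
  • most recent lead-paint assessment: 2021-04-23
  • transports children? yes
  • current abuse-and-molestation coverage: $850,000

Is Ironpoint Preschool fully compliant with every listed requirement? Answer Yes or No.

No

1. abuse-and-molestation coverage $850,000 < $900,000 → not met
2. staff certified in pediatric first aid 1 < 2 → not met
3. emergency drill 287 days ago vs limit 270 → not met
4. staff background re-check 114 days ago vs limit 120 → met
5. water-quality test 338 days ago vs limit 365 → met
6. lead-paint assessment 56 days ago vs limit 90 → met
7. condition 'serves infants under 12 months' holds; fire-safety inspection 33 days ago vs limit 30 → not met
8. condition 'operates past 7 p.m.' does not hold → requirement n/a → met
9. condition 'transports children' holds; playground equipment inspection 758 days ago vs limit 540 → not met
10. general liability coverage $1,500,000 ≥ $1,375,000 → met
Not met: 1, 2, 3, 7, 9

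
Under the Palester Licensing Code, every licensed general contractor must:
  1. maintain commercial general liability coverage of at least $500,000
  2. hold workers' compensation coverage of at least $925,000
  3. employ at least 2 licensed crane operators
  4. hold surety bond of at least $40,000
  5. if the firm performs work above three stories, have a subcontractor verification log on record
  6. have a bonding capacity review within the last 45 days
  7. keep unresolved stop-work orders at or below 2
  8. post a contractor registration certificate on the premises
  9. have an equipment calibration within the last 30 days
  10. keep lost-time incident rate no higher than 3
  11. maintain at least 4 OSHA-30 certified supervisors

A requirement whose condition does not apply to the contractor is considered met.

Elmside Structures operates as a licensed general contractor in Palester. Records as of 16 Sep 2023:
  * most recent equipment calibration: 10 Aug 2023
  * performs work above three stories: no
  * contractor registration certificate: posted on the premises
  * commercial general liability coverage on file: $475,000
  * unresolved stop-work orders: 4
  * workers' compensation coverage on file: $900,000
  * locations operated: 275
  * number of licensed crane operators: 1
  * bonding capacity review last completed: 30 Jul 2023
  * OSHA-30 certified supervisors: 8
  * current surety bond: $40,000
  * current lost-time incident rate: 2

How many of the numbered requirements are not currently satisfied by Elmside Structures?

6

1. commercial general liability coverage $475,000 < $500,000 → not met
2. workers' compensation coverage $900,000 < $925,000 → not met
3. licensed crane operators 1 < 2 → not met
4. surety bond $40,000 ≥ $40,000 → met
5. condition 'performs work above three stories' does not hold → requirement n/a → met
6. bonding capacity review 48 days ago vs limit 45 → not met
7. unresolved stop-work orders 4 > 2 → not met
8. contractor registration certificate present → met
9. equipment calibration 37 days ago vs limit 30 → not met
10. lost-time incident rate 2 ≤ 3 → met
11. OSHA-30 certified supervisors 8 ≥ 4 → met
Not met: 6 of 11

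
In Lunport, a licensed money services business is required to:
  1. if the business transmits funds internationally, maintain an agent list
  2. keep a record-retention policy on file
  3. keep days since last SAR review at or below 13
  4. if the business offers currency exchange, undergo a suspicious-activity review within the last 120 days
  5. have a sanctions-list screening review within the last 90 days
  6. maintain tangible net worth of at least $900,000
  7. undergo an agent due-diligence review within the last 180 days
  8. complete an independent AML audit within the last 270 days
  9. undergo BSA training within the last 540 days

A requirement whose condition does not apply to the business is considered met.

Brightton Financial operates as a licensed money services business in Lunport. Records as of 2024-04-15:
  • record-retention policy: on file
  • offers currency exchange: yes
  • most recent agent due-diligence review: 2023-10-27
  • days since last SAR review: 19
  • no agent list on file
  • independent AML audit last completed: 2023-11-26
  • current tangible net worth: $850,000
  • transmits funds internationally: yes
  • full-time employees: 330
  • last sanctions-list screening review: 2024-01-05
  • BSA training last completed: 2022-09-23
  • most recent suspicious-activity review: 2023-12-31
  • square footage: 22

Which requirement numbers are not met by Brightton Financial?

1. condition 'transmits funds internationally' holds; agent list absent → not met
2. record-retention policy present → met
3. days since last SAR review 19 > 13 → not met
4. condition 'offers currency exchange' holds; suspicious-activity review 106 days ago vs limit 120 → met
5. sanctions-list screening review 101 days ago vs limit 90 → not met
6. tangible net worth $850,000 < $900,000 → not met
7. agent due-diligence review 171 days ago vs limit 180 → met
8. independent AML audit 141 days ago vs limit 270 → met
9. BSA training 570 days ago vs limit 540 → not met
Not met: 1, 3, 5, 6, 9

1, 3, 5, 6, 9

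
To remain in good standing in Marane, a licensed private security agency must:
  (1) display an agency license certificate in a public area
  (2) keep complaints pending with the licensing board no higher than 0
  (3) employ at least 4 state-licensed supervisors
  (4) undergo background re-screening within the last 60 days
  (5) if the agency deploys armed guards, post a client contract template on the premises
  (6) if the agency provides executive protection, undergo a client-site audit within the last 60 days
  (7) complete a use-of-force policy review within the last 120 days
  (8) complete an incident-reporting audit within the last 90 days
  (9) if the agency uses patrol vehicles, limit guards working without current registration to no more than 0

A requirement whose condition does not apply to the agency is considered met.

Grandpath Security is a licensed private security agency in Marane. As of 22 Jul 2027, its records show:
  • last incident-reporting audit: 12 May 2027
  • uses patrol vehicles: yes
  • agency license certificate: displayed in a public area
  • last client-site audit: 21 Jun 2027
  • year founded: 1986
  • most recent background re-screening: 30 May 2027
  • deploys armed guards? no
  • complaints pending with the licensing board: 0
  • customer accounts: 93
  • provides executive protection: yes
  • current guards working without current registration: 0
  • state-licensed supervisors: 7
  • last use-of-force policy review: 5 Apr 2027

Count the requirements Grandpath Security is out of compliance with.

0

1. agency license certificate present → met
2. complaints pending with the licensing board 0 ≤ 0 → met
3. state-licensed supervisors 7 ≥ 4 → met
4. background re-screening 53 days ago vs limit 60 → met
5. condition 'deploys armed guards' does not hold → requirement n/a → met
6. condition 'provides executive protection' holds; client-site audit 31 days ago vs limit 60 → met
7. use-of-force policy review 108 days ago vs limit 120 → met
8. incident-reporting audit 71 days ago vs limit 90 → met
9. condition 'uses patrol vehicles' holds; guards working without current registration 0 ≤ 0 → met
Not met: 0 of 9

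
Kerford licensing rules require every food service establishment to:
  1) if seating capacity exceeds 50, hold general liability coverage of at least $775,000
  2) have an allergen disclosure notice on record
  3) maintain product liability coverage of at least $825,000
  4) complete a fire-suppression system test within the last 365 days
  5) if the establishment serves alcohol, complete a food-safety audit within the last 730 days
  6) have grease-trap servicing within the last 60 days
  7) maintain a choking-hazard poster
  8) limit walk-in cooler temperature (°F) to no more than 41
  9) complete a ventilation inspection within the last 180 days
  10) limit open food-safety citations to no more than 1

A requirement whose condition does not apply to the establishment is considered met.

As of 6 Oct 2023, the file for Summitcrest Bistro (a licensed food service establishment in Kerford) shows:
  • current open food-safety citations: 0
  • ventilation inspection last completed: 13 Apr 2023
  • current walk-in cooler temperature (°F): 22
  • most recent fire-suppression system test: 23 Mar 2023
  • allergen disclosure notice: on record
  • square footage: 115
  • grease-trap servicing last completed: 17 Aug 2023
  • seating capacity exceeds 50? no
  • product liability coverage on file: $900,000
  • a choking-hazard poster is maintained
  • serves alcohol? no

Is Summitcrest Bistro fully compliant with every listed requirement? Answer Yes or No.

Yes

1. condition 'seating capacity exceeds 50' does not hold → requirement n/a → met
2. allergen disclosure notice present → met
3. product liability coverage $900,000 ≥ $825,000 → met
4. fire-suppression system test 197 days ago vs limit 365 → met
5. condition 'serves alcohol' does not hold → requirement n/a → met
6. grease-trap servicing 50 days ago vs limit 60 → met
7. choking-hazard poster present → met
8. walk-in cooler temperature (°F) 22 ≤ 41 → met
9. ventilation inspection 176 days ago vs limit 180 → met
10. open food-safety citations 0 ≤ 1 → met
All met.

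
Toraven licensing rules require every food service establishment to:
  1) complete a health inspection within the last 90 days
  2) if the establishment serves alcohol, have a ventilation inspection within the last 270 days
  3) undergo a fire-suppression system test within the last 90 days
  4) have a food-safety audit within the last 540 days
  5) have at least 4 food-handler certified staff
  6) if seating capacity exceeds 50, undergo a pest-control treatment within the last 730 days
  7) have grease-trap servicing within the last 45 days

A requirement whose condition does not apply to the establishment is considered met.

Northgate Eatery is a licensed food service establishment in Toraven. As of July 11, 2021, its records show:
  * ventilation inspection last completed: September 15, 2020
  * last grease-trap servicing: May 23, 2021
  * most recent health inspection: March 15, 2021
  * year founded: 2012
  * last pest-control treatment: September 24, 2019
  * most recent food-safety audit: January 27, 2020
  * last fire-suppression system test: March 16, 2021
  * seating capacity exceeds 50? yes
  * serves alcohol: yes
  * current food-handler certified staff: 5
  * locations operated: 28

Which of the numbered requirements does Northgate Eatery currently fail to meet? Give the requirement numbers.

1. health inspection 118 days ago vs limit 90 → not met
2. condition 'serves alcohol' holds; ventilation inspection 299 days ago vs limit 270 → not met
3. fire-suppression system test 117 days ago vs limit 90 → not met
4. food-safety audit 531 days ago vs limit 540 → met
5. food-handler certified staff 5 ≥ 4 → met
6. condition 'seating capacity exceeds 50' holds; pest-control treatment 656 days ago vs limit 730 → met
7. grease-trap servicing 49 days ago vs limit 45 → not met
Not met: 1, 2, 3, 7

1, 2, 3, 7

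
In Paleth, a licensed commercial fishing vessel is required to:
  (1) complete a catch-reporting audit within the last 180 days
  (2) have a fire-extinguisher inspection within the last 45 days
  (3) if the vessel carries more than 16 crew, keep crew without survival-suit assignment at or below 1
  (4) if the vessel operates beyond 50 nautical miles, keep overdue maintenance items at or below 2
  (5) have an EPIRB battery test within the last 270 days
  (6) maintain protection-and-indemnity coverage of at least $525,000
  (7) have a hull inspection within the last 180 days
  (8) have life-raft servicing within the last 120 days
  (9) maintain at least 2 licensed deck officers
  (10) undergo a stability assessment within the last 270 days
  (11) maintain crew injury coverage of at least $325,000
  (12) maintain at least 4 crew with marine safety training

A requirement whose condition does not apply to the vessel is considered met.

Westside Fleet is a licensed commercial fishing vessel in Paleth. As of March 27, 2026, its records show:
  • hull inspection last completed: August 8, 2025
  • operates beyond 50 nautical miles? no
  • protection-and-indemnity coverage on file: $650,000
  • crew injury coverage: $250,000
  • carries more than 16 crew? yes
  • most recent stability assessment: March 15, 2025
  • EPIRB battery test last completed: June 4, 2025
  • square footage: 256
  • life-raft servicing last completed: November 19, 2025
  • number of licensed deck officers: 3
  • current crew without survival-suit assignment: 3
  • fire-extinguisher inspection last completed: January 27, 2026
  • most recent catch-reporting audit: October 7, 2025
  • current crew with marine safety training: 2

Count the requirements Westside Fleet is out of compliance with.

1. catch-reporting audit 171 days ago vs limit 180 → met
2. fire-extinguisher inspection 59 days ago vs limit 45 → not met
3. condition 'carries more than 16 crew' holds; crew without survival-suit assignment 3 > 1 → not met
4. condition 'operates beyond 50 nautical miles' does not hold → requirement n/a → met
5. EPIRB battery test 296 days ago vs limit 270 → not met
6. protection-and-indemnity coverage $650,000 ≥ $525,000 → met
7. hull inspection 231 days ago vs limit 180 → not met
8. life-raft servicing 128 days ago vs limit 120 → not met
9. licensed deck officers 3 ≥ 2 → met
10. stability assessment 377 days ago vs limit 270 → not met
11. crew injury coverage $250,000 < $325,000 → not met
12. crew with marine safety training 2 < 4 → not met
Not met: 8 of 12

8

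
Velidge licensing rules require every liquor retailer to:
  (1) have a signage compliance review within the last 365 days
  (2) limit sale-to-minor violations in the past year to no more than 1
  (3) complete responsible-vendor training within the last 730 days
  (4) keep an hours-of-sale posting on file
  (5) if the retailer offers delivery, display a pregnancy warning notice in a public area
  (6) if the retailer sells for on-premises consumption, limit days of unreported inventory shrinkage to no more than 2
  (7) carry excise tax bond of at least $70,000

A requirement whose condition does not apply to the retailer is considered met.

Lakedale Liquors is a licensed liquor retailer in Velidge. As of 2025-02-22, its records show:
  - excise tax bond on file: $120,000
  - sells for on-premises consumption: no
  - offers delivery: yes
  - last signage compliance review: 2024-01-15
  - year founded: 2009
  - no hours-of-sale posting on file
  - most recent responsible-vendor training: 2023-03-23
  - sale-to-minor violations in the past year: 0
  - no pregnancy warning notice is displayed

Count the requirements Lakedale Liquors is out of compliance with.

1. signage compliance review 404 days ago vs limit 365 → not met
2. sale-to-minor violations in the past year 0 ≤ 1 → met
3. responsible-vendor training 702 days ago vs limit 730 → met
4. hours-of-sale posting absent → not met
5. condition 'offers delivery' holds; pregnancy warning notice absent → not met
6. condition 'sells for on-premises consumption' does not hold → requirement n/a → met
7. excise tax bond $120,000 ≥ $70,000 → met
Not met: 3 of 7

3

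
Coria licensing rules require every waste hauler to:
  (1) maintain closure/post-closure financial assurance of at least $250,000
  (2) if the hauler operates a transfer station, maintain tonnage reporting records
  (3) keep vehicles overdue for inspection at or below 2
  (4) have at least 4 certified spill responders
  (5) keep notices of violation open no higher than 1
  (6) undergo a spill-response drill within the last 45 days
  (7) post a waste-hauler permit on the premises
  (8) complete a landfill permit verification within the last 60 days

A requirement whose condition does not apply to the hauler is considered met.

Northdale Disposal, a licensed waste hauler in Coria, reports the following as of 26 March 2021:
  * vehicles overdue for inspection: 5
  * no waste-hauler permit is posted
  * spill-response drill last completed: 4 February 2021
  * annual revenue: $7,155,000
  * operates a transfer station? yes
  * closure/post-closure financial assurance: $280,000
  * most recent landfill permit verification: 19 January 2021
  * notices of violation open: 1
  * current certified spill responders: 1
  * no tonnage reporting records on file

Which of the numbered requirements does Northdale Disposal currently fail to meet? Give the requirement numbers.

1. closure/post-closure financial assurance $280,000 ≥ $250,000 → met
2. condition 'operates a transfer station' holds; tonnage reporting records absent → not met
3. vehicles overdue for inspection 5 > 2 → not met
4. certified spill responders 1 < 4 → not met
5. notices of violation open 1 ≤ 1 → met
6. spill-response drill 50 days ago vs limit 45 → not met
7. waste-hauler permit absent → not met
8. landfill permit verification 66 days ago vs limit 60 → not met
Not met: 2, 3, 4, 6, 7, 8

2, 3, 4, 6, 7, 8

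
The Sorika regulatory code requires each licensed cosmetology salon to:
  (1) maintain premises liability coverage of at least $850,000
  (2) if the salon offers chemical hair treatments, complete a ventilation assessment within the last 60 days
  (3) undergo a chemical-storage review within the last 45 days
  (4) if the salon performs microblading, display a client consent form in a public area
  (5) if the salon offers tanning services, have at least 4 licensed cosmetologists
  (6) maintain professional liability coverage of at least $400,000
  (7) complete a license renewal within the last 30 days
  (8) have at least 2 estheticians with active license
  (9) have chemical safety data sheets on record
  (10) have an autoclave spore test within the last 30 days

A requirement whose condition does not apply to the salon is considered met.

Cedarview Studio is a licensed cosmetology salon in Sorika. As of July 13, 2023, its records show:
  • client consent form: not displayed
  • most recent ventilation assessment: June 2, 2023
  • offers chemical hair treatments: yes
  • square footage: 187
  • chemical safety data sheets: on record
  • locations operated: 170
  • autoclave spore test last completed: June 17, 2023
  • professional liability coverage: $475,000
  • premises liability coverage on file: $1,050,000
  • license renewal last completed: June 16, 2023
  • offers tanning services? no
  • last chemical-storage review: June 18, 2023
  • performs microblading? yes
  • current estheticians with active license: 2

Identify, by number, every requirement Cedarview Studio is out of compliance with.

4

1. premises liability coverage $1,050,000 ≥ $850,000 → met
2. condition 'offers chemical hair treatments' holds; ventilation assessment 41 days ago vs limit 60 → met
3. chemical-storage review 25 days ago vs limit 45 → met
4. condition 'performs microblading' holds; client consent form absent → not met
5. condition 'offers tanning services' does not hold → requirement n/a → met
6. professional liability coverage $475,000 ≥ $400,000 → met
7. license renewal 27 days ago vs limit 30 → met
8. estheticians with active license 2 ≥ 2 → met
9. chemical safety data sheets present → met
10. autoclave spore test 26 days ago vs limit 30 → met
Not met: 4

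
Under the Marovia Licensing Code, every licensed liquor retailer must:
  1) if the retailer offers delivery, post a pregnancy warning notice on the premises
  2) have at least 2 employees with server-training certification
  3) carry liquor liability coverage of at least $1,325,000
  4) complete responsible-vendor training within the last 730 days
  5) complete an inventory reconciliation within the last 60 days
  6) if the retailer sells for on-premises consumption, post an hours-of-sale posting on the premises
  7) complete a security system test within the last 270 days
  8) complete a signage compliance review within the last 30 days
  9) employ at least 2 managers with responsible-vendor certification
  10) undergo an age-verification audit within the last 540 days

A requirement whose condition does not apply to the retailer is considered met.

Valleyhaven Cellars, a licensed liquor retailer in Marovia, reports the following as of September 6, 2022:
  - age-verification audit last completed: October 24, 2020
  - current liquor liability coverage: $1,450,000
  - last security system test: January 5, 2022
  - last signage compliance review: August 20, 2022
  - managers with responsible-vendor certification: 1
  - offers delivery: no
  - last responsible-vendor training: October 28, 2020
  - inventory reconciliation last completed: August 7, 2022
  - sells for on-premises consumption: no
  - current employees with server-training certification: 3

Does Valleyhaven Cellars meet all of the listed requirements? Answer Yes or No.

1. condition 'offers delivery' does not hold → requirement n/a → met
2. employees with server-training certification 3 ≥ 2 → met
3. liquor liability coverage $1,450,000 ≥ $1,325,000 → met
4. responsible-vendor training 678 days ago vs limit 730 → met
5. inventory reconciliation 30 days ago vs limit 60 → met
6. condition 'sells for on-premises consumption' does not hold → requirement n/a → met
7. security system test 244 days ago vs limit 270 → met
8. signage compliance review 17 days ago vs limit 30 → met
9. managers with responsible-vendor certification 1 < 2 → not met
10. age-verification audit 682 days ago vs limit 540 → not met
Not met: 9, 10

No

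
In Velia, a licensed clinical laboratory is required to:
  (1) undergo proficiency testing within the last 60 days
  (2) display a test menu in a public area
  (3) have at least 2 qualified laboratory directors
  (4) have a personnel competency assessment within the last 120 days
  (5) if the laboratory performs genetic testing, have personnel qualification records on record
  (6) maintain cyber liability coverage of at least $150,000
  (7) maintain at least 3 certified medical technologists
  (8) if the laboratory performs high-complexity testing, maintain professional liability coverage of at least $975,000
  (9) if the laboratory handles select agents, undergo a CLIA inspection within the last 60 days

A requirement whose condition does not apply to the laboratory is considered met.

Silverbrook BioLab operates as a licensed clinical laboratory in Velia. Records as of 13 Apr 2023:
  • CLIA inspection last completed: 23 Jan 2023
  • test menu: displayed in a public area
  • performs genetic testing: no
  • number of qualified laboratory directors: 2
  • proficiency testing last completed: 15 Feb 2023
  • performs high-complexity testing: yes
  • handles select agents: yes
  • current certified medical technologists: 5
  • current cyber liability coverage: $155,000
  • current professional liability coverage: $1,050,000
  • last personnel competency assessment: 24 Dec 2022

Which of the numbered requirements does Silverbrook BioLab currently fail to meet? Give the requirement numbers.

1. proficiency testing 57 days ago vs limit 60 → met
2. test menu present → met
3. qualified laboratory directors 2 ≥ 2 → met
4. personnel competency assessment 110 days ago vs limit 120 → met
5. condition 'performs genetic testing' does not hold → requirement n/a → met
6. cyber liability coverage $155,000 ≥ $150,000 → met
7. certified medical technologists 5 ≥ 3 → met
8. condition 'performs high-complexity testing' holds; professional liability coverage $1,050,000 ≥ $975,000 → met
9. condition 'handles select agents' holds; CLIA inspection 80 days ago vs limit 60 → not met
Not met: 9

9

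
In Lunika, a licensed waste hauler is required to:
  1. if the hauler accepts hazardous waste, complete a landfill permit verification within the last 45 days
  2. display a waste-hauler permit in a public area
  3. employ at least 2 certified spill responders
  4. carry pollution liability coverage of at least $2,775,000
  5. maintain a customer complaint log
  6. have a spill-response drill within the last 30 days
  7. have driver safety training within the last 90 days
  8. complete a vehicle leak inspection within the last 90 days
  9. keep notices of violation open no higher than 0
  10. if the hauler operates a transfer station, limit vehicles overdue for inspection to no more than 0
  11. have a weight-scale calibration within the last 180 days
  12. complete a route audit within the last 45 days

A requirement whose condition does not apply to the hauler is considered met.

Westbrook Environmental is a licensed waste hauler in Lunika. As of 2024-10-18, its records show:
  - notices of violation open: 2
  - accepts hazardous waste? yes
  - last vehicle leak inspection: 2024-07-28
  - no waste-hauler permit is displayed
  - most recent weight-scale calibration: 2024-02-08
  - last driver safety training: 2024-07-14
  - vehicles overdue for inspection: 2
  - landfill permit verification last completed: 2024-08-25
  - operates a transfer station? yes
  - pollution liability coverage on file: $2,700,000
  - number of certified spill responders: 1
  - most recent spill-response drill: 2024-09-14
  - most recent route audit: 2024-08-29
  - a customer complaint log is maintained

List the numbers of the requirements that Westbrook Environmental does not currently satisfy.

1, 2, 3, 4, 6, 7, 9, 10, 11, 12

1. condition 'accepts hazardous waste' holds; landfill permit verification 54 days ago vs limit 45 → not met
2. waste-hauler permit absent → not met
3. certified spill responders 1 < 2 → not met
4. pollution liability coverage $2,700,000 < $2,775,000 → not met
5. customer complaint log present → met
6. spill-response drill 34 days ago vs limit 30 → not met
7. driver safety training 96 days ago vs limit 90 → not met
8. vehicle leak inspection 82 days ago vs limit 90 → met
9. notices of violation open 2 > 0 → not met
10. condition 'operates a transfer station' holds; vehicles overdue for inspection 2 > 0 → not met
11. weight-scale calibration 253 days ago vs limit 180 → not met
12. route audit 50 days ago vs limit 45 → not met
Not met: 1, 2, 3, 4, 6, 7, 9, 10, 11, 12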